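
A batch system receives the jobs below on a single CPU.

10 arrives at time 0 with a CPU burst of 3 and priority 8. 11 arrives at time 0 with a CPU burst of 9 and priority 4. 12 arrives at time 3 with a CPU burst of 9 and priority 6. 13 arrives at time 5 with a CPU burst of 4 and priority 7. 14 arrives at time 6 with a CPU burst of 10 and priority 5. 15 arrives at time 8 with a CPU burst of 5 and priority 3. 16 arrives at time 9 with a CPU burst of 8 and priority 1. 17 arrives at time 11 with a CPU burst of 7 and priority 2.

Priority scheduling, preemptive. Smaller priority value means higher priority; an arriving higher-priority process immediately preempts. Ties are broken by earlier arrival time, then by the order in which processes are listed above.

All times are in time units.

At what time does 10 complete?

55

Gantt: | 11 0-8 | 15 8-9 | 16 9-17 | 17 17-24 | 15 24-28 | 11 28-29 | 14 29-39 | 12 39-48 | 13 48-52 | 10 52-55 |
Completion: 10=55  11=29  12=48  13=52  14=39  15=28  16=17  17=24
Turnaround (C−A): 10=55  11=29  12=45  13=47  14=33  15=20  16=8  17=13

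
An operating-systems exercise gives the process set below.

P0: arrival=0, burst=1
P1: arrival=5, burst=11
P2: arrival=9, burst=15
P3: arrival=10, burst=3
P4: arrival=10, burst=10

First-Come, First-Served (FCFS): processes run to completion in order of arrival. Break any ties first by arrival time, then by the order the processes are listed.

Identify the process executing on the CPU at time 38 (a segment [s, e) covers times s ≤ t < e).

P4

Timeline: | P0 0-1 | idle 1-5 | P1 5-16 | P2 16-31 | P3 31-34 | P4 34-44 |
Completion: P0=1  P1=16  P2=31  P3=34  P4=44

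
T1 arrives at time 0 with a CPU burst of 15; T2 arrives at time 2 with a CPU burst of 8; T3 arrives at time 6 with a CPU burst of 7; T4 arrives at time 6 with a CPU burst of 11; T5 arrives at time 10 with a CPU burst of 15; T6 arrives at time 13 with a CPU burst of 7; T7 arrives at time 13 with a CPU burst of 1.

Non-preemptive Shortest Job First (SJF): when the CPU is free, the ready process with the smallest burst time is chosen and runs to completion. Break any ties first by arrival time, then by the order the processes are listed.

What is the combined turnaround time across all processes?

185

Timeline: | T1 0-15 | T7 15-16 | T3 16-23 | T6 23-30 | T2 30-38 | T4 38-49 | T5 49-64 |
Completion: T1=15  T2=38  T3=23  T4=49  T5=64  T6=30  T7=16
Turnaround = completion − arrival: T1=15, T2=36, T3=17, T4=43, T5=54, T6=17, T7=3
Total turnaround = 15 + 36 + 17 + 43 + 54 + 17 + 3 = 185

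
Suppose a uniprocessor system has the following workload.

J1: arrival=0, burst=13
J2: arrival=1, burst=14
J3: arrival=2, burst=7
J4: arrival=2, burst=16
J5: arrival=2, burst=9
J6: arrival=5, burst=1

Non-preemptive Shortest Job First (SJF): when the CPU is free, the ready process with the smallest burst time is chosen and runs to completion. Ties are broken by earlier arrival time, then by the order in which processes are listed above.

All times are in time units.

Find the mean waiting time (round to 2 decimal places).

18.33

Timeline: | J1 0-13 | J6 13-14 | J3 14-21 | J5 21-30 | J2 30-44 | J4 44-60 |
Completion: J1=13  J2=44  J3=21  J4=60  J5=30  J6=14
Turnaround (C−A): J1=13  J2=43  J3=19  J4=58  J5=28  J6=9
Waiting times: J1=0, J2=29, J3=12, J4=42, J5=19, J6=8
Average waiting = (0+29+12+42+19+8) / 6 = 110/6 = 18.33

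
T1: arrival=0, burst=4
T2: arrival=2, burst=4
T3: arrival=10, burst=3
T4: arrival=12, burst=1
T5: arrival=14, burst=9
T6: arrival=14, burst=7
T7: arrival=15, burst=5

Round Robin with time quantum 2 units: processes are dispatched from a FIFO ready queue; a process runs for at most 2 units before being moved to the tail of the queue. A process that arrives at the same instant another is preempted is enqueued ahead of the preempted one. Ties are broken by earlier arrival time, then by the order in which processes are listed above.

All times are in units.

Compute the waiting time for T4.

Timeline: | T1 0-2 | T2 2-4 | T1 4-6 | T2 6-8 | idle 8-10 | T3 10-12 | T4 12-13 | T3 13-14 | T5 14-16 | T6 16-18 | T7 18-20 | T5 20-22 | T6 22-24 | T7 24-26 | T5 26-28 | T6 28-30 | T7 30-31 | T5 31-33 | T6 33-34 | T5 34-35 |
Completion: T1=6  T2=8  T3=14  T4=13  T5=35  T6=34  T7=31
Turnaround (C−A): T1=6  T2=6  T3=4  T4=1  T5=21  T6=20  T7=16
Waiting(T4) = turnaround − burst = 1 − 1 = 0

0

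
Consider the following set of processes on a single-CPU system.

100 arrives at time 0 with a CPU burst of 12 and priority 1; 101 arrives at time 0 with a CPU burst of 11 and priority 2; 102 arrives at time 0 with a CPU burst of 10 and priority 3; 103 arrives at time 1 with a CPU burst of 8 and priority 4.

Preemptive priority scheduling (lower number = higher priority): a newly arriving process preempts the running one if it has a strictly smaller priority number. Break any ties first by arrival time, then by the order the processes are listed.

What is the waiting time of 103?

Timeline: | 100 0-12 | 101 12-23 | 102 23-33 | 103 33-41 |
Completion: 100=12  101=23  102=33  103=41
Turnaround (C−A): 100=12  101=23  102=33  103=40
Waiting(103) = turnaround − burst = 40 − 8 = 32

32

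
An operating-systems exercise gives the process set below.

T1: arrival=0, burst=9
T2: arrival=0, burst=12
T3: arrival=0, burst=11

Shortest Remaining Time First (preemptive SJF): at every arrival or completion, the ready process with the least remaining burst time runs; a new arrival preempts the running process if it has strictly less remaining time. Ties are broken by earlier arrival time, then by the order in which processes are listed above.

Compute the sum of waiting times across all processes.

Timeline: | T1 0-9 | T3 9-20 | T2 20-32 |
Completion: T1=9  T2=32  T3=20
Waiting = turnaround − burst: T1=0, T2=20, T3=9
Total waiting = 0 + 20 + 9 = 29

29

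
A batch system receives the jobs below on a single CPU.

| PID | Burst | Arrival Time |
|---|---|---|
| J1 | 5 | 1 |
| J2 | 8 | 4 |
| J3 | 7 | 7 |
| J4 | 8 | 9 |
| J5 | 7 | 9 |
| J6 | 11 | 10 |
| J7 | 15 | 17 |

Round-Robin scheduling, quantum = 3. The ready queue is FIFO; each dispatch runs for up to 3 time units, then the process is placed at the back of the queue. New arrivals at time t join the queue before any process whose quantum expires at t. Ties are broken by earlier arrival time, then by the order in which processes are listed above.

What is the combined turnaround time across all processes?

Schedule: | idle 0-1 | J1 1-4 | J2 4-7 | J1 7-9 | J3 9-12 | J2 12-15 | J4 15-18 | J5 18-21 | J6 21-24 | J3 24-27 | J2 27-29 | J7 29-32 | J4 32-35 | J5 35-38 | J6 38-41 | J3 41-42 | J7 42-45 | J4 45-47 | J5 47-48 | J6 48-51 | J7 51-54 | J6 54-56 | J7 56-62 |
Completion: J1=9  J2=29  J3=42  J4=47  J5=48  J6=56  J7=62
Turnaround (C−A): J1=8  J2=25  J3=35  J4=38  J5=39  J6=46  J7=45
Turnaround = completion − arrival: J1=8, J2=25, J3=35, J4=38, J5=39, J6=46, J7=45
Total turnaround = 8 + 25 + 35 + 38 + 39 + 46 + 45 = 236

236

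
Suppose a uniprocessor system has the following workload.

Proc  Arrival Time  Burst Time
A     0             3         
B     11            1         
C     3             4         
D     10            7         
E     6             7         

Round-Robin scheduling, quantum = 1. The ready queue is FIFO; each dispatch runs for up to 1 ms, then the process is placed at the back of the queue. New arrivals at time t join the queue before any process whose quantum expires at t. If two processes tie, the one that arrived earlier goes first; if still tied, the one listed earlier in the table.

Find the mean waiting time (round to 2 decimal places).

Schedule: | A 0-3 | C 3-6 | E 6-7 | C 7-8 | E 8-10 | D 10-11 | E 11-12 | B 12-13 | D 13-14 | E 14-15 | D 15-16 | E 16-17 | D 17-18 | E 18-19 | D 19-22 |
Completion: A=3  B=13  C=8  D=22  E=19
Waiting times: A=0, B=1, C=1, D=5, E=6
Average waiting = (0+1+1+5+6) / 5 = 13/5 = 2.60

2.60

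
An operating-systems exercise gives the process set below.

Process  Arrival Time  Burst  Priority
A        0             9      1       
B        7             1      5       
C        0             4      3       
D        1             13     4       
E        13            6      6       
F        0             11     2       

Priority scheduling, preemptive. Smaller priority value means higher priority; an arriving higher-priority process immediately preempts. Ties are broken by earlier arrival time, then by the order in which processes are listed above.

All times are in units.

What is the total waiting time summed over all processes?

107

Timeline: | A 0-9 | F 9-20 | C 20-24 | D 24-37 | B 37-38 | E 38-44 |
Completion: A=9  B=38  C=24  D=37  E=44  F=20
Turnaround (C−A): A=9  B=31  C=24  D=36  E=31  F=20
Waiting = turnaround − burst: A=0, B=30, C=20, D=23, E=25, F=9
Total waiting = 0 + 30 + 20 + 23 + 25 + 9 = 107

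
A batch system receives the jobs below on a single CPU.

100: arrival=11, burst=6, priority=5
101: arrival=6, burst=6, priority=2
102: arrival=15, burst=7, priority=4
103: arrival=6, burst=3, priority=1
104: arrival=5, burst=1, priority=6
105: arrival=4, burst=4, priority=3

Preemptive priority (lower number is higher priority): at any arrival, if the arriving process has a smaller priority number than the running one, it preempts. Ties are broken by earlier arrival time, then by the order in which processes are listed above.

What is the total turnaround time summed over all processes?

79

Timeline: | idle 0-4 | 105 4-6 | 103 6-9 | 101 9-15 | 105 15-17 | 102 17-24 | 100 24-30 | 104 30-31 |
Completion: 100=30  101=15  102=24  103=9  104=31  105=17
Turnaround (C−A): 100=19  101=9  102=9  103=3  104=26  105=13
Turnaround = completion − arrival: 100=19, 101=9, 102=9, 103=3, 104=26, 105=13
Total turnaround = 19 + 9 + 9 + 3 + 26 + 13 = 79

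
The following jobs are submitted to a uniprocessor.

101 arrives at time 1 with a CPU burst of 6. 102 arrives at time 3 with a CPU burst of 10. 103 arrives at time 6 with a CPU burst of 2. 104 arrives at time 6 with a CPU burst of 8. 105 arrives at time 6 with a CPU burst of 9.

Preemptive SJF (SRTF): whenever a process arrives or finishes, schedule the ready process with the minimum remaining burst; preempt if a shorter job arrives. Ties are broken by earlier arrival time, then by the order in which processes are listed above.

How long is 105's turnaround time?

20

Gantt: | idle 0-1 | 101 1-7 | 103 7-9 | 104 9-17 | 105 17-26 | 102 26-36 |
Completion: 101=7  102=36  103=9  104=17  105=26
Turnaround(105) = completion − arrival = 26 − 6 = 20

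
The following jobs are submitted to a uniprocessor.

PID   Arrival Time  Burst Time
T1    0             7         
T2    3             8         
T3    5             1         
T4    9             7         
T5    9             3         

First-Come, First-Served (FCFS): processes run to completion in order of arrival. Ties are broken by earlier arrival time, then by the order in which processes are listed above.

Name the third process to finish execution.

T3

Gantt: | T1 0-7 | T2 7-15 | T3 15-16 | T4 16-23 | T5 23-26 |
Completion: T1=7  T2=15  T3=16  T4=23  T5=26
Turnaround (C−A): T1=7  T2=12  T3=11  T4=14  T5=17
Finish order: T1 → T2 → T3 → T4 → T5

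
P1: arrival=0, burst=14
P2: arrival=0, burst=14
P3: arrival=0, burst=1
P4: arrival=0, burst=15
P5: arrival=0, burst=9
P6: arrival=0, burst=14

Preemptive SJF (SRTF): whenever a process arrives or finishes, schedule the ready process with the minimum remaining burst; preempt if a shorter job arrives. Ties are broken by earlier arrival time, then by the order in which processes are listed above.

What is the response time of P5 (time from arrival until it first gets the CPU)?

1

Timeline: | P3 0-1 | P5 1-10 | P1 10-24 | P2 24-38 | P6 38-52 | P4 52-67 |
Completion: P1=24  P2=38  P3=1  P4=67  P5=10  P6=52
Response(P5) = first start − arrival = 1 − 0 = 1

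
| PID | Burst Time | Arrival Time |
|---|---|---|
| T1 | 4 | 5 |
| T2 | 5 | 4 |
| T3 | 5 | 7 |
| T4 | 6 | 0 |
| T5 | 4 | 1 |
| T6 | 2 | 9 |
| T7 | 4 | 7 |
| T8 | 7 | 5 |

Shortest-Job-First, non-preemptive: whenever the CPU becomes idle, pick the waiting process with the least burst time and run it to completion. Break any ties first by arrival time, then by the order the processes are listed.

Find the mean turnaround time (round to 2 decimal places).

14.75

Timeline: | T4 0-6 | T5 6-10 | T6 10-12 | T1 12-16 | T7 16-20 | T2 20-25 | T3 25-30 | T8 30-37 |
Completion: T1=16  T2=25  T3=30  T4=6  T5=10  T6=12  T7=20  T8=37
Turnaround (C−A): T1=11  T2=21  T3=23  T4=6  T5=9  T6=3  T7=13  T8=32
Turnaround times: T1=11, T2=21, T3=23, T4=6, T5=9, T6=3, T7=13, T8=32
Average turnaround = (11+21+23+6+9+3+13+32) / 8 = 118/8 = 14.75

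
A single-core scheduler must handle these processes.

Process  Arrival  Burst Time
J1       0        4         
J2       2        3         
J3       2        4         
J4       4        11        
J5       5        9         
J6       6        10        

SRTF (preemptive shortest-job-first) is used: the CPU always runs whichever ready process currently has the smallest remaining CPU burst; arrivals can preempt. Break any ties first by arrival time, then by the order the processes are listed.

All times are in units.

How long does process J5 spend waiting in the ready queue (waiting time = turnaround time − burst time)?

Schedule: | J1 0-4 | J2 4-7 | J3 7-11 | J5 11-20 | J6 20-30 | J4 30-41 |
Completion: J1=4  J2=7  J3=11  J4=41  J5=20  J6=30
Turnaround (C−A): J1=4  J2=5  J3=9  J4=37  J5=15  J6=24
Waiting(J5) = turnaround − burst = 15 − 9 = 6

6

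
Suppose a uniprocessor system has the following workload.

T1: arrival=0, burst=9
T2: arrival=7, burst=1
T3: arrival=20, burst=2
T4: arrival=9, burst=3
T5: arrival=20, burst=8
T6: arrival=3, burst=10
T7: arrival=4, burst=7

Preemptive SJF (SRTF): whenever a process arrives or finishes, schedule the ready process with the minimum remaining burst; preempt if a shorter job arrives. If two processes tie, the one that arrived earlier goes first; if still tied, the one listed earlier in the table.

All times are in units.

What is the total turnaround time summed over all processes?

Gantt: | T1 0-7 | T2 7-8 | T1 8-10 | T4 10-13 | T7 13-20 | T3 20-22 | T5 22-30 | T6 30-40 |
Completion: T1=10  T2=8  T3=22  T4=13  T5=30  T6=40  T7=20
Turnaround (C−A): T1=10  T2=1  T3=2  T4=4  T5=10  T6=37  T7=16
Turnaround = completion − arrival: T1=10, T2=1, T3=2, T4=4, T5=10, T6=37, T7=16
Total turnaround = 10 + 1 + 2 + 4 + 10 + 37 + 16 = 80

80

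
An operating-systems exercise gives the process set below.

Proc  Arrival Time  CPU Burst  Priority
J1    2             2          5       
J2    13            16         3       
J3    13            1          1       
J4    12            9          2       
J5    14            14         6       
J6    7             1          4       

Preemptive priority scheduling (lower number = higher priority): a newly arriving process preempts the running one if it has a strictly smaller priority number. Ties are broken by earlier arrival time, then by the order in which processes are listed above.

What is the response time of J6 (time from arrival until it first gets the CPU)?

0

Timeline: | idle 0-2 | J1 2-4 | idle 4-7 | J6 7-8 | idle 8-12 | J4 12-13 | J3 13-14 | J4 14-22 | J2 22-38 | J5 38-52 |
Completion: J1=4  J2=38  J3=14  J4=22  J5=52  J6=8
Turnaround (C−A): J1=2  J2=25  J3=1  J4=10  J5=38  J6=1
Response(J6) = first start − arrival = 7 − 7 = 0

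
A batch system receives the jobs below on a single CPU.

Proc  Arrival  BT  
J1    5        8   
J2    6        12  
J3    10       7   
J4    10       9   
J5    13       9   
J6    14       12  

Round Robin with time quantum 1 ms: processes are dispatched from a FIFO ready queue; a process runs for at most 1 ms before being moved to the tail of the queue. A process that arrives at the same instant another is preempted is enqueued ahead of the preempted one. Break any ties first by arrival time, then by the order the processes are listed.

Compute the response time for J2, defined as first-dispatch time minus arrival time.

0

Schedule: | idle 0-5 | J1 5-6 | J2 6-7 | J1 7-8 | J2 8-9 | J1 9-10 | J2 10-11 | J3 11-12 | J4 12-13 | J1 13-14 | J2 14-15 | J3 15-16 | J5 16-17 | J4 17-18 | J6 18-19 | J1 19-20 | J2 20-21 | J3 21-22 | J5 22-23 | J4 23-24 | J6 24-25 | J1 25-26 | J2 26-27 | J3 27-28 | J5 28-29 | J4 29-30 | J6 30-31 | J1 31-32 | J2 32-33 | J3 33-34 | J5 34-35 | J4 35-36 | J6 36-37 | J1 37-38 | J2 38-39 | J3 39-40 | J5 40-41 | J4 41-42 | J6 42-43 | J2 43-44 | J3 44-45 | J5 45-46 | J4 46-47 | J6 47-48 | J2 48-49 | J5 49-50 | J4 50-51 | J6 51-52 | J2 52-53 | J5 53-54 | J4 54-55 | J6 55-56 | J2 56-57 | J5 57-58 | J6 58-62 |
Completion: J1=38  J2=57  J3=45  J4=55  J5=58  J6=62
Turnaround (C−A): J1=33  J2=51  J3=35  J4=45  J5=45  J6=48
Response(J2) = first start − arrival = 6 − 6 = 0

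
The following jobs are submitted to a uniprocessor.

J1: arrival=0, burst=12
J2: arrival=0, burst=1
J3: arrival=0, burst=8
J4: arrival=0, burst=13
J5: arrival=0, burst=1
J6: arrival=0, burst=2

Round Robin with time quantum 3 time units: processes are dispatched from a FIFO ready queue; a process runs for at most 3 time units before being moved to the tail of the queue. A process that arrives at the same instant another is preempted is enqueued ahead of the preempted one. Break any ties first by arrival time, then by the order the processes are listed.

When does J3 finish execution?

Gantt: | J1 0-3 | J2 3-4 | J3 4-7 | J4 7-10 | J5 10-11 | J6 11-13 | J1 13-16 | J3 16-19 | J4 19-22 | J1 22-25 | J3 25-27 | J4 27-30 | J1 30-33 | J4 33-37 |
Completion: J1=33  J2=4  J3=27  J4=37  J5=11  J6=13

27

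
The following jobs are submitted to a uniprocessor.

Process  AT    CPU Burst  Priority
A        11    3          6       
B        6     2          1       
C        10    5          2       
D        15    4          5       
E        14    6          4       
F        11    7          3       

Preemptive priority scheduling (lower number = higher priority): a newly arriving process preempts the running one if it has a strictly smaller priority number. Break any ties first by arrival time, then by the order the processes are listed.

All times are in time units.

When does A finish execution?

35

Schedule: | idle 0-6 | B 6-8 | idle 8-10 | C 10-15 | F 15-22 | E 22-28 | D 28-32 | A 32-35 |
Completion: A=35  B=8  C=15  D=32  E=28  F=22
Turnaround (C−A): A=24  B=2  C=5  D=17  E=14  F=11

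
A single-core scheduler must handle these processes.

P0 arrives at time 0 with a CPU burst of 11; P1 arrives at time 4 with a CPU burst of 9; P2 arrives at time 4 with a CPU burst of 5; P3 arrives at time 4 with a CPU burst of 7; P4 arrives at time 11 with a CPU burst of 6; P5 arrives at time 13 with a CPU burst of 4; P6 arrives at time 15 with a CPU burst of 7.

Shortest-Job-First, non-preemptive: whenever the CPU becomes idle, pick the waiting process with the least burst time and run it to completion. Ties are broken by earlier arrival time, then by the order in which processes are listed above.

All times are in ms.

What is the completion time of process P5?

Gantt: | P0 0-11 | P2 11-16 | P5 16-20 | P4 20-26 | P3 26-33 | P6 33-40 | P1 40-49 |
Completion: P0=11  P1=49  P2=16  P3=33  P4=26  P5=20  P6=40
Turnaround (C−A): P0=11  P1=45  P2=12  P3=29  P4=15  P5=7  P6=25

20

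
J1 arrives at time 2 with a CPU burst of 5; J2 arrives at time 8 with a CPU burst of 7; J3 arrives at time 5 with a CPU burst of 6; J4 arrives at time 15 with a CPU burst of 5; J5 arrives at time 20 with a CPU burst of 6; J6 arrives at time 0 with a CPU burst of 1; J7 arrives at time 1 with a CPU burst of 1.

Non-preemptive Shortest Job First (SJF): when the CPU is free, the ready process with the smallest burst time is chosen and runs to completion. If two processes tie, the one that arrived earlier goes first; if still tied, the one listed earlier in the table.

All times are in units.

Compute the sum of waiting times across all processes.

Timeline: | J6 0-1 | J7 1-2 | J1 2-7 | J3 7-13 | J2 13-20 | J4 20-25 | J5 25-31 |
Completion: J1=7  J2=20  J3=13  J4=25  J5=31  J6=1  J7=2
Waiting = turnaround − burst: J1=0, J2=5, J3=2, J4=5, J5=5, J6=0, J7=0
Total waiting = 0 + 5 + 2 + 5 + 5 + 0 + 0 = 17

17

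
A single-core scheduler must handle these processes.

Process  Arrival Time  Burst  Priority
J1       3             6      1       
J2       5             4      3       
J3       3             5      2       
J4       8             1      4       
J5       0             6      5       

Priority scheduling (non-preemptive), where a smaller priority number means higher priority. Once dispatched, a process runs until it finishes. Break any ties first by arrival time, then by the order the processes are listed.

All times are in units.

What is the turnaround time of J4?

Timeline: | J5 0-6 | J1 6-12 | J3 12-17 | J2 17-21 | J4 21-22 |
Completion: J1=12  J2=21  J3=17  J4=22  J5=6
Turnaround(J4) = completion − arrival = 22 − 8 = 14

14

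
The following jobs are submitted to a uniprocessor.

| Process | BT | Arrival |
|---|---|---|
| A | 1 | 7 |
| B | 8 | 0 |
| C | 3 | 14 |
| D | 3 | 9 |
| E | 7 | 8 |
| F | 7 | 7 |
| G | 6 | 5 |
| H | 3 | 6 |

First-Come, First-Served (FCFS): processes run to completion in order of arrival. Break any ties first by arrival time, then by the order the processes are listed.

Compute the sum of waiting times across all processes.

Timeline: | B 0-8 | G 8-14 | H 14-17 | A 17-18 | F 18-25 | E 25-32 | D 32-35 | C 35-38 |
Completion: A=18  B=8  C=38  D=35  E=32  F=25  G=14  H=17
Turnaround (C−A): A=11  B=8  C=24  D=26  E=24  F=18  G=9  H=11
Waiting = turnaround − burst: A=10, B=0, C=21, D=23, E=17, F=11, G=3, H=8
Total waiting = 10 + 0 + 21 + 23 + 17 + 11 + 3 + 8 = 93

93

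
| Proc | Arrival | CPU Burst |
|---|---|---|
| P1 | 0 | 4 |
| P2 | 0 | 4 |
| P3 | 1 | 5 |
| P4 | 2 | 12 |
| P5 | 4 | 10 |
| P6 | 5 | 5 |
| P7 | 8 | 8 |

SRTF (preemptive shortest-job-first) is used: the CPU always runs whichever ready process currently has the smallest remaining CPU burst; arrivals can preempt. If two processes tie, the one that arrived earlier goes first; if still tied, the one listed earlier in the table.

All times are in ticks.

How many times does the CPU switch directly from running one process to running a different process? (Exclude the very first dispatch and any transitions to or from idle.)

6

Schedule: | P1 0-4 | P2 4-8 | P3 8-13 | P6 13-18 | P7 18-26 | P5 26-36 | P4 36-48 |
Completion: P1=4  P2=8  P3=13  P4=48  P5=36  P6=18  P7=26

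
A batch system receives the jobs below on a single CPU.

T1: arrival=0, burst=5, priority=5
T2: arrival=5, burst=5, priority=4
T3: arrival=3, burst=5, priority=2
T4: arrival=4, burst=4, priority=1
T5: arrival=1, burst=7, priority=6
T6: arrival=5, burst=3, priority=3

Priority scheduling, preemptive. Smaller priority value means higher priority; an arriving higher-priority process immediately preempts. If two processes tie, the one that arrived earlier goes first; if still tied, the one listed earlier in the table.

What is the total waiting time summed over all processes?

59

Timeline: | T1 0-3 | T3 3-4 | T4 4-8 | T3 8-12 | T6 12-15 | T2 15-20 | T1 20-22 | T5 22-29 |
Completion: T1=22  T2=20  T3=12  T4=8  T5=29  T6=15
Waiting = turnaround − burst: T1=17, T2=10, T3=4, T4=0, T5=21, T6=7
Total waiting = 17 + 10 + 4 + 0 + 21 + 7 = 59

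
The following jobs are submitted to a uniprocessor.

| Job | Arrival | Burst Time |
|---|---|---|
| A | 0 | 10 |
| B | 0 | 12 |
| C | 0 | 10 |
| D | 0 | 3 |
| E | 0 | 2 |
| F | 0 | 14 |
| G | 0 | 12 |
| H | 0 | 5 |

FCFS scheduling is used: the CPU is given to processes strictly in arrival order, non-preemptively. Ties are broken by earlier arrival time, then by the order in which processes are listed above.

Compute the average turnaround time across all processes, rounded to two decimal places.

39.75

Gantt: | A 0-10 | B 10-22 | C 22-32 | D 32-35 | E 35-37 | F 37-51 | G 51-63 | H 63-68 |
Completion: A=10  B=22  C=32  D=35  E=37  F=51  G=63  H=68
Turnaround times: A=10, B=22, C=32, D=35, E=37, F=51, G=63, H=68
Average turnaround = (10+22+32+35+37+51+63+68) / 8 = 318/8 = 39.75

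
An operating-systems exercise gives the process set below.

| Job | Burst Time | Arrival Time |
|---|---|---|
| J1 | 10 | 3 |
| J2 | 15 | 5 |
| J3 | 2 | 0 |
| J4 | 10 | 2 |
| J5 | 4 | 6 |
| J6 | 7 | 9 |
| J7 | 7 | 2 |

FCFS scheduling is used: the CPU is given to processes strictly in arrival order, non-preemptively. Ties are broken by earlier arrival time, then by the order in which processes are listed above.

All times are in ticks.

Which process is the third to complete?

Timeline: | J3 0-2 | J4 2-12 | J7 12-19 | J1 19-29 | J2 29-44 | J5 44-48 | J6 48-55 |
Completion: J1=29  J2=44  J3=2  J4=12  J5=48  J6=55  J7=19
Turnaround (C−A): J1=26  J2=39  J3=2  J4=10  J5=42  J6=46  J7=17
Finish order: J3 → J4 → J7 → J1 → J2 → J5 → J6

J7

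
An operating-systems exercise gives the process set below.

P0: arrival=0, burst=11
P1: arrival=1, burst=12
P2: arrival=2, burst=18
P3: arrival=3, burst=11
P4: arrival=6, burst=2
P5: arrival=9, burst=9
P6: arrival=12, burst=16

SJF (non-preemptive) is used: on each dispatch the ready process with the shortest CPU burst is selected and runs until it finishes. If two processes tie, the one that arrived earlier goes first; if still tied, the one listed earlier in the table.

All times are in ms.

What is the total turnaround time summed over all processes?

231

Schedule: | P0 0-11 | P4 11-13 | P5 13-22 | P3 22-33 | P1 33-45 | P6 45-61 | P2 61-79 |
Completion: P0=11  P1=45  P2=79  P3=33  P4=13  P5=22  P6=61
Turnaround (C−A): P0=11  P1=44  P2=77  P3=30  P4=7  P5=13  P6=49
Turnaround = completion − arrival: P0=11, P1=44, P2=77, P3=30, P4=7, P5=13, P6=49
Total turnaround = 11 + 44 + 77 + 30 + 7 + 13 + 49 = 231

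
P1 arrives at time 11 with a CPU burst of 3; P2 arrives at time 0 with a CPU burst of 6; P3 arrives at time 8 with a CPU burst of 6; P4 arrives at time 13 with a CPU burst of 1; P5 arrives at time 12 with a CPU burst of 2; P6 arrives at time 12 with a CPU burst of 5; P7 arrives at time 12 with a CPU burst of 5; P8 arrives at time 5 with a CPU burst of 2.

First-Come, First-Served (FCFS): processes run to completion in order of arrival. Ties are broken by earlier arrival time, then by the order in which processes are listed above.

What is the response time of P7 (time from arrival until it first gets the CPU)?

Timeline: | P2 0-6 | P8 6-8 | P3 8-14 | P1 14-17 | P5 17-19 | P6 19-24 | P7 24-29 | P4 29-30 |
Completion: P1=17  P2=6  P3=14  P4=30  P5=19  P6=24  P7=29  P8=8
Turnaround (C−A): P1=6  P2=6  P3=6  P4=17  P5=7  P6=12  P7=17  P8=3
Response(P7) = first start − arrival = 24 − 12 = 12

12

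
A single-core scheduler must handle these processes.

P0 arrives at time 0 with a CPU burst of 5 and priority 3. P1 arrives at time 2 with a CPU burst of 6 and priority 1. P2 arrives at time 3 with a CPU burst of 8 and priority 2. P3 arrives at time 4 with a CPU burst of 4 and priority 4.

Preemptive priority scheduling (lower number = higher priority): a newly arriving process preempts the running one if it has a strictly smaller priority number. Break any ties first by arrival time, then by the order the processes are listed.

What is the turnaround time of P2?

13

Timeline: | P0 0-2 | P1 2-8 | P2 8-16 | P0 16-19 | P3 19-23 |
Completion: P0=19  P1=8  P2=16  P3=23
Turnaround (C−A): P0=19  P1=6  P2=13  P3=19
Turnaround(P2) = completion − arrival = 16 − 3 = 13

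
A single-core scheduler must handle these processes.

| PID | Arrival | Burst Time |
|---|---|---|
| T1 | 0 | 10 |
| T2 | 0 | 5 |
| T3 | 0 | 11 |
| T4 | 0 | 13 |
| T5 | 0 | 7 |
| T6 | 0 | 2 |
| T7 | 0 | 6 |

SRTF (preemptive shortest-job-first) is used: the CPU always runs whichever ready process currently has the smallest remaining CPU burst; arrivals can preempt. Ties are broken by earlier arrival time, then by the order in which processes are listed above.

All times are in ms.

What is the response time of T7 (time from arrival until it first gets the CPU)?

Schedule: | T6 0-2 | T2 2-7 | T7 7-13 | T5 13-20 | T1 20-30 | T3 30-41 | T4 41-54 |
Completion: T1=30  T2=7  T3=41  T4=54  T5=20  T6=2  T7=13
Turnaround (C−A): T1=30  T2=7  T3=41  T4=54  T5=20  T6=2  T7=13
Response(T7) = first start − arrival = 7 − 0 = 7

7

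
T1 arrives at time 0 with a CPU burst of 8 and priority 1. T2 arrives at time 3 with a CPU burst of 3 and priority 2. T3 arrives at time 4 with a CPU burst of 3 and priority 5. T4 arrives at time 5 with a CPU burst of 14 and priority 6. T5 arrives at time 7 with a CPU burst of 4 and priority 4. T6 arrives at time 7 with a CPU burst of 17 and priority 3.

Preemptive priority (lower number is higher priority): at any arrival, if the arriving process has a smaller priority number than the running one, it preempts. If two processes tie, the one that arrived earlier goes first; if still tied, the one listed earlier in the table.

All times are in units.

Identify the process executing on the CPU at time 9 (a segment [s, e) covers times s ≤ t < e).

Timeline: | T1 0-8 | T2 8-11 | T6 11-28 | T5 28-32 | T3 32-35 | T4 35-49 |
Completion: T1=8  T2=11  T3=35  T4=49  T5=32  T6=28
Turnaround (C−A): T1=8  T2=8  T3=31  T4=44  T5=25  T6=21

T2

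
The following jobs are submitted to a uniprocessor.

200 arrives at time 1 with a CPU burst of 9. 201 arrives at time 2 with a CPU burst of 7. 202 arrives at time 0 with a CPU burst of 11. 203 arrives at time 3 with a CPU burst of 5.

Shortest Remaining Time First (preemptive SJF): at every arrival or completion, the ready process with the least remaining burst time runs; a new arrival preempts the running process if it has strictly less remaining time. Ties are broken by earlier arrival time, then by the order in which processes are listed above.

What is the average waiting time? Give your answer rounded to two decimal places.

Gantt: | 202 0-1 | 200 1-2 | 201 2-3 | 203 3-8 | 201 8-14 | 200 14-22 | 202 22-32 |
Completion: 200=22  201=14  202=32  203=8
Turnaround (C−A): 200=21  201=12  202=32  203=5
Waiting times: 200=12, 201=5, 202=21, 203=0
Average waiting = (12+5+21+0) / 4 = 38/4 = 9.50

9.50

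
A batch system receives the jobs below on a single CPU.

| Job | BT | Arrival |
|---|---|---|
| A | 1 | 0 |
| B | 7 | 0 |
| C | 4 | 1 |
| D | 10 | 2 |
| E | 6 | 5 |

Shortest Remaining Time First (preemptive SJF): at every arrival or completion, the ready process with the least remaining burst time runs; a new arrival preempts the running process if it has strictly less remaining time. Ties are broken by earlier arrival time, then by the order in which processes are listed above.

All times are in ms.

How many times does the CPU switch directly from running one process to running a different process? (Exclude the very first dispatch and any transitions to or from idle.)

Schedule: | A 0-1 | C 1-5 | E 5-11 | B 11-18 | D 18-28 |
Completion: A=1  B=18  C=5  D=28  E=11

4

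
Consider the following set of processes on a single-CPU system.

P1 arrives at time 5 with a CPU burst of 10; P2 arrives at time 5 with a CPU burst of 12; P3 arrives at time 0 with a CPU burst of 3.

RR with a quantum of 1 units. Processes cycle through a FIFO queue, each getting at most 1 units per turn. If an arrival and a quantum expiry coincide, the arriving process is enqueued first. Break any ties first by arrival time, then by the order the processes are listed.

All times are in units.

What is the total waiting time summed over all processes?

19

Schedule: | P3 0-3 | idle 3-5 | P1 5-6 | P2 6-7 | P1 7-8 | P2 8-9 | P1 9-10 | P2 10-11 | P1 11-12 | P2 12-13 | P1 13-14 | P2 14-15 | P1 15-16 | P2 16-17 | P1 17-18 | P2 18-19 | P1 19-20 | P2 20-21 | P1 21-22 | P2 22-23 | P1 23-24 | P2 24-27 |
Completion: P1=24  P2=27  P3=3
Waiting = turnaround − burst: P1=9, P2=10, P3=0
Total waiting = 9 + 10 + 0 = 19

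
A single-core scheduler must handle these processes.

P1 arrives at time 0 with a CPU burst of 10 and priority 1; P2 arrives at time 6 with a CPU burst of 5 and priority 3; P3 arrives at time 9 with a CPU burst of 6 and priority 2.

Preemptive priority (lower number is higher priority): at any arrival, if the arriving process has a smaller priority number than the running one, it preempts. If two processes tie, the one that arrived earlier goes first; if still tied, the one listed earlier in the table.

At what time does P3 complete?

16

Timeline: | P1 0-10 | P3 10-16 | P2 16-21 |
Completion: P1=10  P2=21  P3=16
Turnaround (C−A): P1=10  P2=15  P3=7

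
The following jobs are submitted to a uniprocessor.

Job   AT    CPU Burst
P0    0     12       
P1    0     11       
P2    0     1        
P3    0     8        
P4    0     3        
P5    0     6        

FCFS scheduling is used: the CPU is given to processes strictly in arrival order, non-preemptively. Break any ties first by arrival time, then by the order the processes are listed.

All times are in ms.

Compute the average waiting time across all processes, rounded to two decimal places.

21.00

Timeline: | P0 0-12 | P1 12-23 | P2 23-24 | P3 24-32 | P4 32-35 | P5 35-41 |
Completion: P0=12  P1=23  P2=24  P3=32  P4=35  P5=41
Turnaround (C−A): P0=12  P1=23  P2=24  P3=32  P4=35  P5=41
Waiting times: P0=0, P1=12, P2=23, P3=24, P4=32, P5=35
Average waiting = (0+12+23+24+32+35) / 6 = 126/6 = 21.00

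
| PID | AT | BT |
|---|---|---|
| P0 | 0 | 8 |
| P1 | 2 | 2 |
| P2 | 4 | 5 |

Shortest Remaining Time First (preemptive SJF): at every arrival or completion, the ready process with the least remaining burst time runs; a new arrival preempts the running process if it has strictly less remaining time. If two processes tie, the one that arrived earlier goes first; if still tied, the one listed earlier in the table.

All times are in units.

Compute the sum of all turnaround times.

22

Gantt: | P0 0-2 | P1 2-4 | P2 4-9 | P0 9-15 |
Completion: P0=15  P1=4  P2=9
Turnaround (C−A): P0=15  P1=2  P2=5
Turnaround = completion − arrival: P0=15, P1=2, P2=5
Total turnaround = 15 + 2 + 5 = 22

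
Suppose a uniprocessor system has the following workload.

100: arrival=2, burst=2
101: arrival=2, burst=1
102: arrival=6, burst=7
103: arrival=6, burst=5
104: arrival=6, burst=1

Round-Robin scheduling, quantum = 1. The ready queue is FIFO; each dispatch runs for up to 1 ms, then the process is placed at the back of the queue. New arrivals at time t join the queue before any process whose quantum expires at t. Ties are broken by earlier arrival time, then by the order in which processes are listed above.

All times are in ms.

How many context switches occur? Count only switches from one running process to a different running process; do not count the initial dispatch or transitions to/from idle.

13

Gantt: | idle 0-2 | 100 2-3 | 101 3-4 | 100 4-5 | idle 5-6 | 102 6-7 | 103 7-8 | 104 8-9 | 102 9-10 | 103 10-11 | 102 11-12 | 103 12-13 | 102 13-14 | 103 14-15 | 102 15-16 | 103 16-17 | 102 17-19 |
Completion: 100=5  101=4  102=19  103=17  104=9
Turnaround (C−A): 100=3  101=2  102=13  103=11  104=3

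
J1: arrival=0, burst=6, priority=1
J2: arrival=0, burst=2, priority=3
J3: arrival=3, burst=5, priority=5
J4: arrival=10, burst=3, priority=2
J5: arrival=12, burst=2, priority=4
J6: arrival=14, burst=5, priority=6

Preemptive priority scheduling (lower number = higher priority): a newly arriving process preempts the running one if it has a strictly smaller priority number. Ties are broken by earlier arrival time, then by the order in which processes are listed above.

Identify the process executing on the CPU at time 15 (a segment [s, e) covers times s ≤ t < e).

Timeline: | J1 0-6 | J2 6-8 | J3 8-10 | J4 10-13 | J5 13-15 | J3 15-18 | J6 18-23 |
Completion: J1=6  J2=8  J3=18  J4=13  J5=15  J6=23

J3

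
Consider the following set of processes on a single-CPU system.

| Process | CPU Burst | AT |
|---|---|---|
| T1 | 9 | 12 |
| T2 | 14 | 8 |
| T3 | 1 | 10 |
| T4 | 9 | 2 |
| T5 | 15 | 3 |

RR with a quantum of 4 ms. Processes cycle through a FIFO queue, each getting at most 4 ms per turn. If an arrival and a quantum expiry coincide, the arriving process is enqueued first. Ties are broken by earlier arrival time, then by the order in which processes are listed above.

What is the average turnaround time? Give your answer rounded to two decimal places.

Schedule: | idle 0-2 | T4 2-6 | T5 6-10 | T4 10-14 | T2 14-18 | T3 18-19 | T5 19-23 | T1 23-27 | T4 27-28 | T2 28-32 | T5 32-36 | T1 36-40 | T2 40-44 | T5 44-47 | T1 47-48 | T2 48-50 |
Completion: T1=48  T2=50  T3=19  T4=28  T5=47
Turnaround times: T1=36, T2=42, T3=9, T4=26, T5=44
Average turnaround = (36+42+9+26+44) / 5 = 157/5 = 31.40

31.40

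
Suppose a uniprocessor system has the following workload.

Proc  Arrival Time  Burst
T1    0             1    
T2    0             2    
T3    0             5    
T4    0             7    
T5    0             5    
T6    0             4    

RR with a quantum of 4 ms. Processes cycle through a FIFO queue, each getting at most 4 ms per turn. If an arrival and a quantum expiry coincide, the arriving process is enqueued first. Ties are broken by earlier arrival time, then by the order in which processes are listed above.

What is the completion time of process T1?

Schedule: | T1 0-1 | T2 1-3 | T3 3-7 | T4 7-11 | T5 11-15 | T6 15-19 | T3 19-20 | T4 20-23 | T5 23-24 |
Completion: T1=1  T2=3  T3=20  T4=23  T5=24  T6=19

1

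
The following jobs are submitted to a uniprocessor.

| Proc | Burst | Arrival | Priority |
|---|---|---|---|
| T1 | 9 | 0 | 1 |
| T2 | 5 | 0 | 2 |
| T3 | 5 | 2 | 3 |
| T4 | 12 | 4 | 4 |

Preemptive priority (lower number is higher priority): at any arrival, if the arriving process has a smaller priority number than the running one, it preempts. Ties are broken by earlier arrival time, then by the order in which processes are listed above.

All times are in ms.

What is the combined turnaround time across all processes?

67

Schedule: | T1 0-9 | T2 9-14 | T3 14-19 | T4 19-31 |
Completion: T1=9  T2=14  T3=19  T4=31
Turnaround (C−A): T1=9  T2=14  T3=17  T4=27
Turnaround = completion − arrival: T1=9, T2=14, T3=17, T4=27
Total turnaround = 9 + 14 + 17 + 27 = 67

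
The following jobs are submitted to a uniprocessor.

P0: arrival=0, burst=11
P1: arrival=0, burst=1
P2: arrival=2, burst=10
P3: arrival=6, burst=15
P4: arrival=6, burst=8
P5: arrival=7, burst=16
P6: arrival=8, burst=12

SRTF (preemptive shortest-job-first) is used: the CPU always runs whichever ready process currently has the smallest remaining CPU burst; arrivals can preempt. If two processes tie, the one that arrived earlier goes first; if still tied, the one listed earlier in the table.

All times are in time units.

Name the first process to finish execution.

P1

Schedule: | P1 0-1 | P0 1-12 | P4 12-20 | P2 20-30 | P6 30-42 | P3 42-57 | P5 57-73 |
Completion: P0=12  P1=1  P2=30  P3=57  P4=20  P5=73  P6=42
Finish order: P1 → P0 → P4 → P2 → P6 → P3 → P5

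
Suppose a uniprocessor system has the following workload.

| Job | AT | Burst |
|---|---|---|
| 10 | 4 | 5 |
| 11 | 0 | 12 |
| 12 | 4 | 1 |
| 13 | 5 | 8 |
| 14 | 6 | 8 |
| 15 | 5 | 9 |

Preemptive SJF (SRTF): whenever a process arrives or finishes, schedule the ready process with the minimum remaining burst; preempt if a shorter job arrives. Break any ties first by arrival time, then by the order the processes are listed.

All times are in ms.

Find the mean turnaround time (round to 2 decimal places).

Gantt: | 11 0-4 | 12 4-5 | 10 5-10 | 11 10-18 | 13 18-26 | 14 26-34 | 15 34-43 |
Completion: 10=10  11=18  12=5  13=26  14=34  15=43
Turnaround (C−A): 10=6  11=18  12=1  13=21  14=28  15=38
Turnaround times: 10=6, 11=18, 12=1, 13=21, 14=28, 15=38
Average turnaround = (6+18+1+21+28+38) / 6 = 112/6 = 18.67

18.67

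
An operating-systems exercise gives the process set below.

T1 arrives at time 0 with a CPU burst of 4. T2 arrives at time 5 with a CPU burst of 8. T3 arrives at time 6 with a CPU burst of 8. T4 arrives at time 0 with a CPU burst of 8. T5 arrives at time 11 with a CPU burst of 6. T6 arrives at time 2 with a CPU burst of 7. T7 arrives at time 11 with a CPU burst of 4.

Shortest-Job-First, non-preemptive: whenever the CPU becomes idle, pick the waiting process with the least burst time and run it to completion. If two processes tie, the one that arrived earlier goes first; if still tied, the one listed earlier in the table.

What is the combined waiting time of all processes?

Gantt: | T1 0-4 | T6 4-11 | T7 11-15 | T5 15-21 | T4 21-29 | T2 29-37 | T3 37-45 |
Completion: T1=4  T2=37  T3=45  T4=29  T5=21  T6=11  T7=15
Waiting = turnaround − burst: T1=0, T2=24, T3=31, T4=21, T5=4, T6=2, T7=0
Total waiting = 0 + 24 + 31 + 21 + 4 + 2 + 0 = 82

82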